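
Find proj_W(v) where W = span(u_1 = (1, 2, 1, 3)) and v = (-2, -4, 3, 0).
proj_W(v) = (-7/15, -14/15, -7/15, -7/5)

Set up U = [u_1 | ... | u_1] ∈ R^(4×1). The projector onto W = col(U) is P = U (U^T U)^(-1) U^T.
Compute U^T U =
  [15],
and U^T v = (-7).
Solve U^T U · c = U^T v for the coefficients: c = (-7/15). The projection is proj_W(v) = U c.
Check: (v - proj_W(v)) · u_1 = 0  (should be 0).
Result: proj_W(v) = (-7/15, -14/15, -7/15, -7/5).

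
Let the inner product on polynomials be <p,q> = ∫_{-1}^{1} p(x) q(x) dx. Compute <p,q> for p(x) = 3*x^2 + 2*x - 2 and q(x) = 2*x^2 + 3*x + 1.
<p,q> = 26/15

Expand the product: p(x)·q(x) = 6*x^4 + 13*x^3 + 5*x^2 - 4*x - 2.
∫_{-1}^{1} of each monomial x^k gives [2/(k+1) if k even, 0 if k odd]. Integrating term-by-term (or equivalently evaluating the antiderivative F(x) = 6*x^5/5 + 13*x^4/4 + 5*x^3/3 - 2*x^2 - 2*x at the endpoints):
  F(1) − F(−1) = 127/60 − (23/60) = 26/15.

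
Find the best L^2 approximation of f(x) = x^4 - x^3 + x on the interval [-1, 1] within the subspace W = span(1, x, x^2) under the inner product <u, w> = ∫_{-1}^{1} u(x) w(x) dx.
g(x) = 6*x^2/7 + 2*x/5 - 3/35

The best approximation g ∈ W is the orthogonal projection of f onto W. Writing g = a_0 + a_1 x + a_2 x^2, the coefficients solve the normal equations G · a = b where
  G_{ij} = <φ_i, φ_j> and b_i = <f, φ_i>, with φ_0 = 1, φ_1 = x, φ_2 = x^2.
G =
  [2, 0, 2/3]
  [0, 2/3, 0]
  [2/3, 0, 2/5],
b = (2/5, 4/15, 2/7).
Solving gives a_0 = -3/35, a_1 = 2/5, a_2 = 6/7, so
  g(x) = 6*x^2/7 + 2*x/5 - 3/35.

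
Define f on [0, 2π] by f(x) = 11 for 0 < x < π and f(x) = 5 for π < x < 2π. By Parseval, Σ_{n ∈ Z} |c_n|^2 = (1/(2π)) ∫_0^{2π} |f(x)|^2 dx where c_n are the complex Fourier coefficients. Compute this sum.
Σ |c_n|^2 = 73

Parseval equates the L^2 energy of f (normalised by 1/(2π)) with the ℓ^2 sum of its Fourier coefficients: (1/(2π)) ∫_0^{2π} |f|^2 = Σ |c_n|^2.
Compute the left side: (1/(2π)) [∫_0^π 11^2 dx + ∫_π^{2π} 5^2 dx] = (1/(2π)) · (121π + 25π) = (121 + 25)/2 = 73.
So Σ_{n ∈ Z} |c_n|^2 = 73.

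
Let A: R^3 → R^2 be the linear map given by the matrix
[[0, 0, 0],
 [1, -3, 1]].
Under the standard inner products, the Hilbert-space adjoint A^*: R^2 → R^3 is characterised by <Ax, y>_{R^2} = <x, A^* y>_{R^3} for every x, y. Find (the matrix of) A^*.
A^* = A^T =
[[0, 1],
 [0, -3],
 [0, 1]]

For real matrices with standard dot products, the defining identity <Ax, y> = <x, A^* y> gives (Ax)^T y = x^T (A^*) y, i.e. x^T A^T y = x^T (A^*) y. Since this holds for all x, y, we must have A^* = A^T. Therefore
A^* =
[[0, 1],
 [0, -3],
 [0, 1]].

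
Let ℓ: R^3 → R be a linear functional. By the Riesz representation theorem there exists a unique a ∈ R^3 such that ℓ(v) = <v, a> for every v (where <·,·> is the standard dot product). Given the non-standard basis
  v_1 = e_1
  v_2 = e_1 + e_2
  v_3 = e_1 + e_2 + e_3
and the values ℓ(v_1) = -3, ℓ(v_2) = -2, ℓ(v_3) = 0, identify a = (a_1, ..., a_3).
a = (-3, 1, 2)

Write a = (a_1, ..., a_3) in the standard basis. For each basis vector v_i, ℓ(v_i) = <v_i, a> is a linear equation in the a_j's. Collect the n equations into a matrix system V a = ℓ, where row i of V is v_i (expressed in the standard basis). Since V is invertible (lower-triangular with 1s on the diagonal, up to permutation), solve by back-substitution:
  V =
[[1, 0, 0],
 [1, 1, 0],
 [1, 1, 1]]
  V a = (-3, -2, 0)
Solving gives a = (-3, 1, 2).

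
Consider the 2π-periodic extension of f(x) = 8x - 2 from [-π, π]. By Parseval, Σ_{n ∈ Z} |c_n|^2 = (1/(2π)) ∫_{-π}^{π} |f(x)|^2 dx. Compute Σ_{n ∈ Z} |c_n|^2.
Σ |c_n|^2 = 64π^2/3 + 4

Expand and integrate term by term over [-π, π]:
  ∫ (8x)^2 dx = 64·(2π^3/3); ∫ 2·8·(-2)·x dx = 0 (odd integrand); ∫ (-2)^2 dx = 4·2π.
So (1/(2π)) ∫_{-π}^{π} (8x - 2)^2 dx = 64π^2/3 + 4 = 64π^2/3 + 4.
Parseval ⇒ Σ |c_n|^2 = 64π^2/3 + 4.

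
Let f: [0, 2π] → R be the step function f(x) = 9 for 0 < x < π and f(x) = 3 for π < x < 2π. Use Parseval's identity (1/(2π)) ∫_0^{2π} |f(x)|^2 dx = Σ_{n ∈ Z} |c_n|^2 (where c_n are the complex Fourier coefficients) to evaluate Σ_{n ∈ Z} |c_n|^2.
Σ |c_n|^2 = 45

Parseval equates the L^2 energy of f (normalised by 1/(2π)) with the ℓ^2 sum of its Fourier coefficients: (1/(2π)) ∫_0^{2π} |f|^2 = Σ |c_n|^2.
Compute the left side: (1/(2π)) [∫_0^π 9^2 dx + ∫_π^{2π} 3^2 dx] = (1/(2π)) · (81π + 9π) = (81 + 9)/2 = 45.
So Σ_{n ∈ Z} |c_n|^2 = 45.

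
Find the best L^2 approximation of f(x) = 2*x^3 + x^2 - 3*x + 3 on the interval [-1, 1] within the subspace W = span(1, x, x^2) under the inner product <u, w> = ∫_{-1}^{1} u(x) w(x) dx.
g(x) = x^2 - 9*x/5 + 3

The best approximation g ∈ W is the orthogonal projection of f onto W. Writing g = a_0 + a_1 x + a_2 x^2, the coefficients solve the normal equations G · a = b where
  G_{ij} = <φ_i, φ_j> and b_i = <f, φ_i>, with φ_0 = 1, φ_1 = x, φ_2 = x^2.
G =
  [2, 0, 2/3]
  [0, 2/3, 0]
  [2/3, 0, 2/5],
b = (20/3, -6/5, 12/5).
Solving gives a_0 = 3, a_1 = -9/5, a_2 = 1, so
  g(x) = x^2 - 9*x/5 + 3.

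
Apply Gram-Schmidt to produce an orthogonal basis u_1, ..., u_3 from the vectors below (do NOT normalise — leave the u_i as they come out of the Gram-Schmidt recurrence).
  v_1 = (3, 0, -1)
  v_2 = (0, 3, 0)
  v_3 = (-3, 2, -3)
Orthogonal basis:
  u_1 = (3, 0, -1)
  u_2 = (0, 3, 0)
  u_3 = (-6/5, 0, -18/5)

Apply the Gram-Schmidt recurrence
  u_1 = v_1
  u_i = v_i − Σ_{j<i} ((v_i · u_j) / (u_j · u_j)) · u_j.

Step by step this gives:
  u_1 = (3, 0, -1)
  u_2 = (0, 3, 0)
  u_3 = (-6/5, 0, -18/5)

Orthogonality check:
  u_2 · u_1 = 0 (should be 0)
  u_3 · u_1 = 0 (should be 0)
  u_3 · u_2 = 0 (should be 0)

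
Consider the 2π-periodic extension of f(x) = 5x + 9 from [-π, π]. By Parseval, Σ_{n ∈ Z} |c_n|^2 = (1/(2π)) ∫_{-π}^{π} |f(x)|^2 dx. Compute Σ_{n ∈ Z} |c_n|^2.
Σ |c_n|^2 = 25π^2/3 + 81

Expand and integrate term by term over [-π, π]:
  ∫ (5x)^2 dx = 25·(2π^3/3); ∫ 2·5·(9)·x dx = 0 (odd integrand); ∫ 9^2 dx = 81·2π.
So (1/(2π)) ∫_{-π}^{π} (5x + 9)^2 dx = 25π^2/3 + 81 = 25π^2/3 + 81.
Parseval ⇒ Σ |c_n|^2 = 25π^2/3 + 81.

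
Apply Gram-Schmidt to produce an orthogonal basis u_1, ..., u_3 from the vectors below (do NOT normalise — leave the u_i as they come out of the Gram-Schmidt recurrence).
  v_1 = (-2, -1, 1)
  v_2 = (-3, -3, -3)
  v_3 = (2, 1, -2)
Orthogonal basis:
  u_1 = (-2, -1, 1)
  u_2 = (-1, -2, -4)
  u_3 = (-1/7, 3/14, -1/14)

Apply the Gram-Schmidt recurrence
  u_1 = v_1
  u_i = v_i − Σ_{j<i} ((v_i · u_j) / (u_j · u_j)) · u_j.

Step by step this gives:
  u_1 = (-2, -1, 1)
  u_2 = (-1, -2, -4)
  u_3 = (-1/7, 3/14, -1/14)

Orthogonality check:
  u_2 · u_1 = 0 (should be 0)
  u_3 · u_1 = 0 (should be 0)
  u_3 · u_2 = 0 (should be 0)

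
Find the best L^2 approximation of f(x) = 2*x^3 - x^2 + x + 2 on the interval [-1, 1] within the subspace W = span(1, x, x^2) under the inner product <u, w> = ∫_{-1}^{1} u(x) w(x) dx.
g(x) = -x^2 + 11*x/5 + 2

The best approximation g ∈ W is the orthogonal projection of f onto W. Writing g = a_0 + a_1 x + a_2 x^2, the coefficients solve the normal equations G · a = b where
  G_{ij} = <φ_i, φ_j> and b_i = <f, φ_i>, with φ_0 = 1, φ_1 = x, φ_2 = x^2.
G =
  [2, 0, 2/3]
  [0, 2/3, 0]
  [2/3, 0, 2/5],
b = (10/3, 22/15, 14/15).
Solving gives a_0 = 2, a_1 = 11/5, a_2 = -1, so
  g(x) = -x^2 + 11*x/5 + 2.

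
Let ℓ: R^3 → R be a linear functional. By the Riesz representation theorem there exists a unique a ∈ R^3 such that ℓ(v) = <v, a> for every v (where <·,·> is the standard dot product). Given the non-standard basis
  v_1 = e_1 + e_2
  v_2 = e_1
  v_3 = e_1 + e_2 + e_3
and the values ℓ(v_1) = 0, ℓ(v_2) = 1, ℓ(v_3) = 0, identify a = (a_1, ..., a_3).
a = (1, -1, 0)

Write a = (a_1, ..., a_3) in the standard basis. For each basis vector v_i, ℓ(v_i) = <v_i, a> is a linear equation in the a_j's. Collect the n equations into a matrix system V a = ℓ, where row i of V is v_i (expressed in the standard basis). Since V is invertible (lower-triangular with 1s on the diagonal, up to permutation), solve by back-substitution:
  V =
[[1, 1, 0],
 [1, 0, 0],
 [1, 1, 1]]
  V a = (0, 1, 0)
Solving gives a = (1, -1, 0).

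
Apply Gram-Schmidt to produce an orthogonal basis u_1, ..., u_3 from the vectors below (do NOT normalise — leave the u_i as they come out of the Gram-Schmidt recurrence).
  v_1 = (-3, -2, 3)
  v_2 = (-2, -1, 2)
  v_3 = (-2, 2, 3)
Orthogonal basis:
  u_1 = (-3, -2, 3)
  u_2 = (-1/11, 3/11, 1/11)
  u_3 = (1/2, 0, 1/2)

Apply the Gram-Schmidt recurrence
  u_1 = v_1
  u_i = v_i − Σ_{j<i} ((v_i · u_j) / (u_j · u_j)) · u_j.

Step by step this gives:
  u_1 = (-3, -2, 3)
  u_2 = (-1/11, 3/11, 1/11)
  u_3 = (1/2, 0, 1/2)

Orthogonality check:
  u_2 · u_1 = 0 (should be 0)
  u_3 · u_1 = 0 (should be 0)
  u_3 · u_2 = 0 (should be 0)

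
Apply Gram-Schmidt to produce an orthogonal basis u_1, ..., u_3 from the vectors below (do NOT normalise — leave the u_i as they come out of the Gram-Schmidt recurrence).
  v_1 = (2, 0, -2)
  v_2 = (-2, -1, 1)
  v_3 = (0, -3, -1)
Orthogonal basis:
  u_1 = (2, 0, -2)
  u_2 = (-1/2, -1, -1/2)
  u_3 = (2/3, -2/3, 2/3)

Apply the Gram-Schmidt recurrence
  u_1 = v_1
  u_i = v_i − Σ_{j<i} ((v_i · u_j) / (u_j · u_j)) · u_j.

Step by step this gives:
  u_1 = (2, 0, -2)
  u_2 = (-1/2, -1, -1/2)
  u_3 = (2/3, -2/3, 2/3)

Orthogonality check:
  u_2 · u_1 = 0 (should be 0)
  u_3 · u_1 = 0 (should be 0)
  u_3 · u_2 = 0 (should be 0)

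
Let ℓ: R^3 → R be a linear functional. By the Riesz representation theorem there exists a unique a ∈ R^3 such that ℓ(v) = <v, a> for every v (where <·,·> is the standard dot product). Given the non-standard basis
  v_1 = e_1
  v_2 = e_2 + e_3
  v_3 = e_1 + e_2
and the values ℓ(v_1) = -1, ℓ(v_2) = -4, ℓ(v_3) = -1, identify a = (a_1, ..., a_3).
a = (-1, 0, -4)

Write a = (a_1, ..., a_3) in the standard basis. For each basis vector v_i, ℓ(v_i) = <v_i, a> is a linear equation in the a_j's. Collect the n equations into a matrix system V a = ℓ, where row i of V is v_i (expressed in the standard basis). Since V is invertible (lower-triangular with 1s on the diagonal, up to permutation), solve by back-substitution:
  V =
[[1, 0, 0],
 [0, 1, 1],
 [1, 1, 0]]
  V a = (-1, -4, -1)
Solving gives a = (-1, 0, -4).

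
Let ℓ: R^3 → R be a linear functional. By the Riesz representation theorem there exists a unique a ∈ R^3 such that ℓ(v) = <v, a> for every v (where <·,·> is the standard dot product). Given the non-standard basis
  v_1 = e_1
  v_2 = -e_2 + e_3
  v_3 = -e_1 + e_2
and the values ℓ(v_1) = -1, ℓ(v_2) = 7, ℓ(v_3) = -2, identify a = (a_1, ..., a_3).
a = (-1, -3, 4)

Write a = (a_1, ..., a_3) in the standard basis. For each basis vector v_i, ℓ(v_i) = <v_i, a> is a linear equation in the a_j's. Collect the n equations into a matrix system V a = ℓ, where row i of V is v_i (expressed in the standard basis). Since V is invertible (lower-triangular with 1s on the diagonal, up to permutation), solve by back-substitution:
  V =
[[1, 0, 0],
 [0, -1, 1],
 [-1, 1, 0]]
  V a = (-1, 7, -2)
Solving gives a = (-1, -3, 4).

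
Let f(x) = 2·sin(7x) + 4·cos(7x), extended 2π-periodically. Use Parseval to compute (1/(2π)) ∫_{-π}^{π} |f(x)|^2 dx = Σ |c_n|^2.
Σ |c_n|^2 = 10

Expand |f|^2 and use orthogonality of {sin(nx), cos(mx)} on [-π, π]:
  ∫_{-π}^{π} sin(nx)^2 dx = π, ∫ cos(mx)^2 dx = π, and cross terms integrate to 0.
So ∫_{-π}^{π} f(x)^2 dx = 2^2 · π + 4^2 · π = (4 + 16)π.
Divide by 2π: (4 + 16)/2 = 10.
By Parseval, this equals Σ |c_n|^2.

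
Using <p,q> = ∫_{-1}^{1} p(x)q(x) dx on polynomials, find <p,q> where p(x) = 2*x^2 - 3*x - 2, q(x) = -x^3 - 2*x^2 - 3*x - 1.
<p,q> = 164/15

Expand the product: p(x)·q(x) = -2*x^5 - x^4 + 2*x^3 + 11*x^2 + 9*x + 2.
∫_{-1}^{1} of each monomial x^k gives [2/(k+1) if k even, 0 if k odd]. Integrating term-by-term (or equivalently evaluating the antiderivative F(x) = -x^6/3 - x^5/5 + x^4/2 + 11*x^3/3 + 9*x^2/2 + 2*x at the endpoints):
  F(1) − F(−1) = 152/15 − (-4/5) = 164/15.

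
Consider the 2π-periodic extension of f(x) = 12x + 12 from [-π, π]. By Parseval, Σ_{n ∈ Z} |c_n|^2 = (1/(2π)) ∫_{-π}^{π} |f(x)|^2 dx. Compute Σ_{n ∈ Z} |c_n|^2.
Σ |c_n|^2 = 48π^2 + 144

Expand and integrate term by term over [-π, π]:
  ∫ (12x)^2 dx = 144·(2π^3/3); ∫ 2·12·(12)·x dx = 0 (odd integrand); ∫ 12^2 dx = 144·2π.
So (1/(2π)) ∫_{-π}^{π} (12x + 12)^2 dx = 144π^2/3 + 144 = 48π^2 + 144.
Parseval ⇒ Σ |c_n|^2 = 48π^2 + 144.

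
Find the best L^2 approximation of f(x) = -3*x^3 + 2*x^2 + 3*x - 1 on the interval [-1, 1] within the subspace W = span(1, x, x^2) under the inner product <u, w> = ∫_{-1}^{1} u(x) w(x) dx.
g(x) = 2*x^2 + 6*x/5 - 1

The best approximation g ∈ W is the orthogonal projection of f onto W. Writing g = a_0 + a_1 x + a_2 x^2, the coefficients solve the normal equations G · a = b where
  G_{ij} = <φ_i, φ_j> and b_i = <f, φ_i>, with φ_0 = 1, φ_1 = x, φ_2 = x^2.
G =
  [2, 0, 2/3]
  [0, 2/3, 0]
  [2/3, 0, 2/5],
b = (-2/3, 4/5, 2/15).
Solving gives a_0 = -1, a_1 = 6/5, a_2 = 2, so
  g(x) = 2*x^2 + 6*x/5 - 1.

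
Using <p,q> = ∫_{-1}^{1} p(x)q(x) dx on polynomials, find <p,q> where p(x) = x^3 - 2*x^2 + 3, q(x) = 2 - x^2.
<p,q> = 122/15

Expand the product: p(x)·q(x) = -x^5 + 2*x^4 + 2*x^3 - 7*x^2 + 6.
∫_{-1}^{1} of each monomial x^k gives [2/(k+1) if k even, 0 if k odd]. Integrating term-by-term (or equivalently evaluating the antiderivative F(x) = -x^6/6 + 2*x^5/5 + x^4/2 - 7*x^3/3 + 6*x at the endpoints):
  F(1) − F(−1) = 22/5 − (-56/15) = 122/15.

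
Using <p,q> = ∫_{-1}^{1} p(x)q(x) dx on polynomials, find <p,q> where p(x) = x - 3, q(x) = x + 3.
<p,q> = -52/3

Expand the product: p(x)·q(x) = x^2 - 9.
∫_{-1}^{1} of each monomial x^k gives [2/(k+1) if k even, 0 if k odd]. Integrating term-by-term (or equivalently evaluating the antiderivative F(x) = x^3/3 - 9*x at the endpoints):
  F(1) − F(−1) = -26/3 − (26/3) = -52/3.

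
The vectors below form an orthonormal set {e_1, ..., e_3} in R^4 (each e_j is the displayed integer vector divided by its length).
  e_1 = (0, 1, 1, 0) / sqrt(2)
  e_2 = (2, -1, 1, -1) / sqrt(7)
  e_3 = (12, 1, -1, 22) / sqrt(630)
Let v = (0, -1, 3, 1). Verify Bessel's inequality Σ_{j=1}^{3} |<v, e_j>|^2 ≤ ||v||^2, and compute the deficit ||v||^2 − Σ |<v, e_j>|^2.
Σ |<v, e_j>|^2 = 19/5; ||v||^2 = 11; deficit = 36/5

Write each e_j = u_j / sqrt(<u_j, u_j>) where u_j is the displayed integer vector. Then <v, e_j> = <v, u_j> / sqrt(<u_j, u_j>), so |<v, e_j>|^2 = <v, u_j>^2 / <u_j, u_j>.
Coefficients: <v, e_1> = 2/sqrt(2), <v, e_2> = 3/sqrt(7), <v, e_3> = 18/sqrt(630).
Square and sum: Σ |<v, e_j>|^2 = 19/5.
Compute ||v||^2 = v·v = 11.
Deficit = 11 − 19/5 = 36/5 ≥ 0, confirming Bessel's inequality. (The deficit equals ||v − Σ <v,e_j> e_j||^2, the squared distance from v to span{e_j}.)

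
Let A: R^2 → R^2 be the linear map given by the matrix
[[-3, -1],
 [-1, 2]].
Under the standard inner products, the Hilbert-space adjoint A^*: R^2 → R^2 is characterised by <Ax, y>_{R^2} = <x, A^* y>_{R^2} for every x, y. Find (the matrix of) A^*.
A^* = A^T =
[[-3, -1],
 [-1, 2]]

For real matrices with standard dot products, the defining identity <Ax, y> = <x, A^* y> gives (Ax)^T y = x^T (A^*) y, i.e. x^T A^T y = x^T (A^*) y. Since this holds for all x, y, we must have A^* = A^T. Therefore
A^* =
[[-3, -1],
 [-1, 2]].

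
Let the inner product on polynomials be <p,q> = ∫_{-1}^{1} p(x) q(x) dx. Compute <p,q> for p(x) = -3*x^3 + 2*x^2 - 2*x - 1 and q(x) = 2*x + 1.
<p,q> = -86/15

Expand the product: p(x)·q(x) = -6*x^4 + x^3 - 2*x^2 - 4*x - 1.
∫_{-1}^{1} of each monomial x^k gives [2/(k+1) if k even, 0 if k odd]. Integrating term-by-term (or equivalently evaluating the antiderivative F(x) = -6*x^5/5 + x^4/4 - 2*x^3/3 - 2*x^2 - x at the endpoints):
  F(1) − F(−1) = -277/60 − (67/60) = -86/15.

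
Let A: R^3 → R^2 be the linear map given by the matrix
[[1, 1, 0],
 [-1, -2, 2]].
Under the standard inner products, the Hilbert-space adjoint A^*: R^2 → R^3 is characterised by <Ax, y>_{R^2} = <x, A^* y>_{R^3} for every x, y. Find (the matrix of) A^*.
A^* = A^T =
[[1, -1],
 [1, -2],
 [0, 2]]

For real matrices with standard dot products, the defining identity <Ax, y> = <x, A^* y> gives (Ax)^T y = x^T (A^*) y, i.e. x^T A^T y = x^T (A^*) y. Since this holds for all x, y, we must have A^* = A^T. Therefore
A^* =
[[1, -1],
 [1, -2],
 [0, 2]].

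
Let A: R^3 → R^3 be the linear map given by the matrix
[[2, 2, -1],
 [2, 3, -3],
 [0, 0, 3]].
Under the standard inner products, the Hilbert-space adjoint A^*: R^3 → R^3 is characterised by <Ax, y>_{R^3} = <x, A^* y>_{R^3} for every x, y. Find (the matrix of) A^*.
A^* = A^T =
[[2, 2, 0],
 [2, 3, 0],
 [-1, -3, 3]]

For real matrices with standard dot products, the defining identity <Ax, y> = <x, A^* y> gives (Ax)^T y = x^T (A^*) y, i.e. x^T A^T y = x^T (A^*) y. Since this holds for all x, y, we must have A^* = A^T. Therefore
A^* =
[[2, 2, 0],
 [2, 3, 0],
 [-1, -3, 3]].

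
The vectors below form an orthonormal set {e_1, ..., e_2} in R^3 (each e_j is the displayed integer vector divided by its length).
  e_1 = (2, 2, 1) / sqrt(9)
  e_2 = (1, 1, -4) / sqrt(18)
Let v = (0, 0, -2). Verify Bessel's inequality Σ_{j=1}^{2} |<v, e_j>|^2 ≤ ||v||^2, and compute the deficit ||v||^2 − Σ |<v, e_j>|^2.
Σ |<v, e_j>|^2 = 4; ||v||^2 = 4; deficit = 0

Write each e_j = u_j / sqrt(<u_j, u_j>) where u_j is the displayed integer vector. Then <v, e_j> = <v, u_j> / sqrt(<u_j, u_j>), so |<v, e_j>|^2 = <v, u_j>^2 / <u_j, u_j>.
Coefficients: <v, e_1> = -2/sqrt(9), <v, e_2> = 8/sqrt(18).
Square and sum: Σ |<v, e_j>|^2 = 4.
Compute ||v||^2 = v·v = 4.
Deficit = 4 − 4 = 0 ≥ 0, confirming Bessel's inequality. (The deficit equals ||v − Σ <v,e_j> e_j||^2, the squared distance from v to span{e_j}.)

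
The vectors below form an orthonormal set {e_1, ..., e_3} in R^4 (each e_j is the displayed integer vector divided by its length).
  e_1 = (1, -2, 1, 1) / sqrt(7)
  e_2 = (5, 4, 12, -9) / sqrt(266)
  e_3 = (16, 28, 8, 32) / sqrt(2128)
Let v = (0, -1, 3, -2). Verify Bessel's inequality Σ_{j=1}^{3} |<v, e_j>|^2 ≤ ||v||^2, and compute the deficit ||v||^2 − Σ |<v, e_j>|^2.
Σ |<v, e_j>|^2 = 90/7; ||v||^2 = 14; deficit = 8/7

Write each e_j = u_j / sqrt(<u_j, u_j>) where u_j is the displayed integer vector. Then <v, e_j> = <v, u_j> / sqrt(<u_j, u_j>), so |<v, e_j>|^2 = <v, u_j>^2 / <u_j, u_j>.
Coefficients: <v, e_1> = 3/sqrt(7), <v, e_2> = 50/sqrt(266), <v, e_3> = -68/sqrt(2128).
Square and sum: Σ |<v, e_j>|^2 = 90/7.
Compute ||v||^2 = v·v = 14.
Deficit = 14 − 90/7 = 8/7 ≥ 0, confirming Bessel's inequality. (The deficit equals ||v − Σ <v,e_j> e_j||^2, the squared distance from v to span{e_j}.)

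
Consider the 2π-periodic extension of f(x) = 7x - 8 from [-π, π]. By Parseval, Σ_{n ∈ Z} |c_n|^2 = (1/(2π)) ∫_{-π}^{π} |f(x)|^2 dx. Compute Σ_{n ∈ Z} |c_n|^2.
Σ |c_n|^2 = 49π^2/3 + 64

Expand and integrate term by term over [-π, π]:
  ∫ (7x)^2 dx = 49·(2π^3/3); ∫ 2·7·(-8)·x dx = 0 (odd integrand); ∫ (-8)^2 dx = 64·2π.
So (1/(2π)) ∫_{-π}^{π} (7x - 8)^2 dx = 49π^2/3 + 64 = 49π^2/3 + 64.
Parseval ⇒ Σ |c_n|^2 = 49π^2/3 + 64.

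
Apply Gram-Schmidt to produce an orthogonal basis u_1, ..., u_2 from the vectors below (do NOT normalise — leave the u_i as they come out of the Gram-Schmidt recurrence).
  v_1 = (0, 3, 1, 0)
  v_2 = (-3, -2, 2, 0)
Orthogonal basis:
  u_1 = (0, 3, 1, 0)
  u_2 = (-3, -4/5, 12/5, 0)

Apply the Gram-Schmidt recurrence
  u_1 = v_1
  u_i = v_i − Σ_{j<i} ((v_i · u_j) / (u_j · u_j)) · u_j.

Step by step this gives:
  u_1 = (0, 3, 1, 0)
  u_2 = (-3, -4/5, 12/5, 0)

Orthogonality check:
  u_2 · u_1 = 0 (should be 0)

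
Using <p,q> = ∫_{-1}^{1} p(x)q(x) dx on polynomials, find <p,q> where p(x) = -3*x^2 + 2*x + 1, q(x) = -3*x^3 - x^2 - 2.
<p,q> = -28/15

Expand the product: p(x)·q(x) = 9*x^5 - 3*x^4 - 5*x^3 + 5*x^2 - 4*x - 2.
∫_{-1}^{1} of each monomial x^k gives [2/(k+1) if k even, 0 if k odd]. Integrating term-by-term (or equivalently evaluating the antiderivative F(x) = 3*x^6/2 - 3*x^5/5 - 5*x^4/4 + 5*x^3/3 - 2*x^2 - 2*x at the endpoints):
  F(1) − F(−1) = -161/60 − (-49/60) = -28/15.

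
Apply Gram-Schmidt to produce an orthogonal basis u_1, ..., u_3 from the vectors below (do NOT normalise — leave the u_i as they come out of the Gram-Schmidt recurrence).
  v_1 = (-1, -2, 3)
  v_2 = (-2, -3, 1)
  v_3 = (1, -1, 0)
Orthogonal basis:
  u_1 = (-1, -2, 3)
  u_2 = (-17/14, -10/7, -19/14)
  u_3 = (28/25, -4/5, -4/25)

Apply the Gram-Schmidt recurrence
  u_1 = v_1
  u_i = v_i − Σ_{j<i} ((v_i · u_j) / (u_j · u_j)) · u_j.

Step by step this gives:
  u_1 = (-1, -2, 3)
  u_2 = (-17/14, -10/7, -19/14)
  u_3 = (28/25, -4/5, -4/25)

Orthogonality check:
  u_2 · u_1 = 0 (should be 0)
  u_3 · u_1 = 0 (should be 0)
  u_3 · u_2 = 0 (should be 0)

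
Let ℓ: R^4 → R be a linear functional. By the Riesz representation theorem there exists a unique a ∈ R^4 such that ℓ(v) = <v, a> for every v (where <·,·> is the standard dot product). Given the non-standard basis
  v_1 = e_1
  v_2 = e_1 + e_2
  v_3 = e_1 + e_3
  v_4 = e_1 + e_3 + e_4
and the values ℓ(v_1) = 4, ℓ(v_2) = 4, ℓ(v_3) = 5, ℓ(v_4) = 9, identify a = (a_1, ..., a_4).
a = (4, 0, 1, 4)

Write a = (a_1, ..., a_4) in the standard basis. For each basis vector v_i, ℓ(v_i) = <v_i, a> is a linear equation in the a_j's. Collect the n equations into a matrix system V a = ℓ, where row i of V is v_i (expressed in the standard basis). Since V is invertible (lower-triangular with 1s on the diagonal, up to permutation), solve by back-substitution:
  V =
[[1, 0, 0, 0],
 [1, 1, 0, 0],
 [1, 0, 1, 0],
 [1, 0, 1, 1]]
  V a = (4, 4, 5, 9)
Solving gives a = (4, 0, 1, 4).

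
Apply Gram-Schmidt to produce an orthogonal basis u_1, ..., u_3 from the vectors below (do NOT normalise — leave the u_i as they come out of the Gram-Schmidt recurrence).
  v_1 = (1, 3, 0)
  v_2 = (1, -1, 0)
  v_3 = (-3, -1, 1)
Orthogonal basis:
  u_1 = (1, 3, 0)
  u_2 = (6/5, -2/5, 0)
  u_3 = (0, 0, 1)

Apply the Gram-Schmidt recurrence
  u_1 = v_1
  u_i = v_i − Σ_{j<i} ((v_i · u_j) / (u_j · u_j)) · u_j.

Step by step this gives:
  u_1 = (1, 3, 0)
  u_2 = (6/5, -2/5, 0)
  u_3 = (0, 0, 1)

Orthogonality check:
  u_2 · u_1 = 0 (should be 0)
  u_3 · u_1 = 0 (should be 0)
  u_3 · u_2 = 0 (should be 0)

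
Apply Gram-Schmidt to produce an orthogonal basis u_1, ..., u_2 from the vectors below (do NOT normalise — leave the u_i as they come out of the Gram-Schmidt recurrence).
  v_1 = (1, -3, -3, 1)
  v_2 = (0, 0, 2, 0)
Orthogonal basis:
  u_1 = (1, -3, -3, 1)
  u_2 = (3/10, -9/10, 11/10, 3/10)

Apply the Gram-Schmidt recurrence
  u_1 = v_1
  u_i = v_i − Σ_{j<i} ((v_i · u_j) / (u_j · u_j)) · u_j.

Step by step this gives:
  u_1 = (1, -3, -3, 1)
  u_2 = (3/10, -9/10, 11/10, 3/10)

Orthogonality check:
  u_2 · u_1 = 0 (should be 0)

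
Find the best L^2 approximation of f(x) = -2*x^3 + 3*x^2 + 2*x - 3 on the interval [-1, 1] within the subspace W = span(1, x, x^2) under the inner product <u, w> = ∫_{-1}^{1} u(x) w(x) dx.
g(x) = 3*x^2 + 4*x/5 - 3

The best approximation g ∈ W is the orthogonal projection of f onto W. Writing g = a_0 + a_1 x + a_2 x^2, the coefficients solve the normal equations G · a = b where
  G_{ij} = <φ_i, φ_j> and b_i = <f, φ_i>, with φ_0 = 1, φ_1 = x, φ_2 = x^2.
G =
  [2, 0, 2/3]
  [0, 2/3, 0]
  [2/3, 0, 2/5],
b = (-4, 8/15, -4/5).
Solving gives a_0 = -3, a_1 = 4/5, a_2 = 3, so
  g(x) = 3*x^2 + 4*x/5 - 3.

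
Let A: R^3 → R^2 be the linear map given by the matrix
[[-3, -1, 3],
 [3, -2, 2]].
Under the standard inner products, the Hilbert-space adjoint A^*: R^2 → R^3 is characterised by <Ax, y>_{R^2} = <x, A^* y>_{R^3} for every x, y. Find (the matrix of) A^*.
A^* = A^T =
[[-3, 3],
 [-1, -2],
 [3, 2]]

For real matrices with standard dot products, the defining identity <Ax, y> = <x, A^* y> gives (Ax)^T y = x^T (A^*) y, i.e. x^T A^T y = x^T (A^*) y. Since this holds for all x, y, we must have A^* = A^T. Therefore
A^* =
[[-3, 3],
 [-1, -2],
 [3, 2]].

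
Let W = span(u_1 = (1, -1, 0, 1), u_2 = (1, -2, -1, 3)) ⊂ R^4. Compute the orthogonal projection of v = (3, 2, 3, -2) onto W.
proj_W(v) = (7/3, 1/3, 8/3, -3)

Set up U = [u_1 | ... | u_2] ∈ R^(4×2). The projector onto W = col(U) is P = U (U^T U)^(-1) U^T.
Compute U^T U =
  [3, 6]
  [6, 15],
and U^T v = (-1, -10).
Solve U^T U · c = U^T v for the coefficients: c = (5, -8/3). The projection is proj_W(v) = U c.
Check: (v - proj_W(v)) · u_1 = 0  (should be 0).
Check: (v - proj_W(v)) · u_2 = 0  (should be 0).
Result: proj_W(v) = (7/3, 1/3, 8/3, -3).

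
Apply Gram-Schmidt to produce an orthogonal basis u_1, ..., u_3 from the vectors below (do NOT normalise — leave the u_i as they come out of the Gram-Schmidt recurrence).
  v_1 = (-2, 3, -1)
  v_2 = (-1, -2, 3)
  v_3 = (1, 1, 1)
Orthogonal basis:
  u_1 = (-2, 3, -1)
  u_2 = (-2, -1/2, 5/2)
  u_3 = (1, 1, 1)

Apply the Gram-Schmidt recurrence
  u_1 = v_1
  u_i = v_i − Σ_{j<i} ((v_i · u_j) / (u_j · u_j)) · u_j.

Step by step this gives:
  u_1 = (-2, 3, -1)
  u_2 = (-2, -1/2, 5/2)
  u_3 = (1, 1, 1)

Orthogonality check:
  u_2 · u_1 = 0 (should be 0)
  u_3 · u_1 = 0 (should be 0)
  u_3 · u_2 = 0 (should be 0)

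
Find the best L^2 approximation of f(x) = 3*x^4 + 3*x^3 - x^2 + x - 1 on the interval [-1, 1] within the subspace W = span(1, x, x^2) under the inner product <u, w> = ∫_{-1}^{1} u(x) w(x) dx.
g(x) = 11*x^2/7 + 14*x/5 - 44/35

The best approximation g ∈ W is the orthogonal projection of f onto W. Writing g = a_0 + a_1 x + a_2 x^2, the coefficients solve the normal equations G · a = b where
  G_{ij} = <φ_i, φ_j> and b_i = <f, φ_i>, with φ_0 = 1, φ_1 = x, φ_2 = x^2.
G =
  [2, 0, 2/3]
  [0, 2/3, 0]
  [2/3, 0, 2/5],
b = (-22/15, 28/15, -22/105).
Solving gives a_0 = -44/35, a_1 = 14/5, a_2 = 11/7, so
  g(x) = 11*x^2/7 + 14*x/5 - 44/35.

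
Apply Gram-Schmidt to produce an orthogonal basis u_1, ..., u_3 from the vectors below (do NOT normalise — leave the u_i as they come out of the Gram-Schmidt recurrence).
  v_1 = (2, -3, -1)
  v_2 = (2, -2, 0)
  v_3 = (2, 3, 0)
Orthogonal basis:
  u_1 = (2, -3, -1)
  u_2 = (4/7, 1/7, 5/7)
  u_3 = (5/3, 5/3, -5/3)

Apply the Gram-Schmidt recurrence
  u_1 = v_1
  u_i = v_i − Σ_{j<i} ((v_i · u_j) / (u_j · u_j)) · u_j.

Step by step this gives:
  u_1 = (2, -3, -1)
  u_2 = (4/7, 1/7, 5/7)
  u_3 = (5/3, 5/3, -5/3)

Orthogonality check:
  u_2 · u_1 = 0 (should be 0)
  u_3 · u_1 = 0 (should be 0)
  u_3 · u_2 = 0 (should be 0)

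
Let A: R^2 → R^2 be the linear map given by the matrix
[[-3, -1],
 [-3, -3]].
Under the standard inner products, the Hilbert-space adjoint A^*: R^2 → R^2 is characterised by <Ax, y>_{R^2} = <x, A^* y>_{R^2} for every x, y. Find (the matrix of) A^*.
A^* = A^T =
[[-3, -3],
 [-1, -3]]

For real matrices with standard dot products, the defining identity <Ax, y> = <x, A^* y> gives (Ax)^T y = x^T (A^*) y, i.e. x^T A^T y = x^T (A^*) y. Since this holds for all x, y, we must have A^* = A^T. Therefore
A^* =
[[-3, -3],
 [-1, -3]].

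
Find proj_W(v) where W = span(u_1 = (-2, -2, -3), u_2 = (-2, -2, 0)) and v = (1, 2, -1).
proj_W(v) = (3/2, 3/2, -1)

Set up U = [u_1 | ... | u_2] ∈ R^(3×2). The projector onto W = col(U) is P = U (U^T U)^(-1) U^T.
Compute U^T U =
  [17, 8]
  [8, 8],
and U^T v = (-3, -6).
Solve U^T U · c = U^T v for the coefficients: c = (1/3, -13/12). The projection is proj_W(v) = U c.
Check: (v - proj_W(v)) · u_1 = 0  (should be 0).
Check: (v - proj_W(v)) · u_2 = 0  (should be 0).
Result: proj_W(v) = (3/2, 3/2, -1).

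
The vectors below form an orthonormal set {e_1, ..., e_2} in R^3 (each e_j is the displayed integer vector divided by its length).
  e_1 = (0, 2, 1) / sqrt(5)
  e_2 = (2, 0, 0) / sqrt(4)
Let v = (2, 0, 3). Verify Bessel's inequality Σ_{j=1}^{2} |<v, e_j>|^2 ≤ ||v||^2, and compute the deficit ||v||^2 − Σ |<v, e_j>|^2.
Σ |<v, e_j>|^2 = 29/5; ||v||^2 = 13; deficit = 36/5

Write each e_j = u_j / sqrt(<u_j, u_j>) where u_j is the displayed integer vector. Then <v, e_j> = <v, u_j> / sqrt(<u_j, u_j>), so |<v, e_j>|^2 = <v, u_j>^2 / <u_j, u_j>.
Coefficients: <v, e_1> = 3/sqrt(5), <v, e_2> = 4/sqrt(4).
Square and sum: Σ |<v, e_j>|^2 = 29/5.
Compute ||v||^2 = v·v = 13.
Deficit = 13 − 29/5 = 36/5 ≥ 0, confirming Bessel's inequality. (The deficit equals ||v − Σ <v,e_j> e_j||^2, the squared distance from v to span{e_j}.)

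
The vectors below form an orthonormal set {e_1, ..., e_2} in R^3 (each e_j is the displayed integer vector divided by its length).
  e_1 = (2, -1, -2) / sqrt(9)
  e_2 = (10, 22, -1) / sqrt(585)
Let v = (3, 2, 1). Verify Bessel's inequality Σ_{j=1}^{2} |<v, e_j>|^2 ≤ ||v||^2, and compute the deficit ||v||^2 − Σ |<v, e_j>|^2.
Σ |<v, e_j>|^2 = 621/65; ||v||^2 = 14; deficit = 289/65

Write each e_j = u_j / sqrt(<u_j, u_j>) where u_j is the displayed integer vector. Then <v, e_j> = <v, u_j> / sqrt(<u_j, u_j>), so |<v, e_j>|^2 = <v, u_j>^2 / <u_j, u_j>.
Coefficients: <v, e_1> = 2/sqrt(9), <v, e_2> = 73/sqrt(585).
Square and sum: Σ |<v, e_j>|^2 = 621/65.
Compute ||v||^2 = v·v = 14.
Deficit = 14 − 621/65 = 289/65 ≥ 0, confirming Bessel's inequality. (The deficit equals ||v − Σ <v,e_j> e_j||^2, the squared distance from v to span{e_j}.)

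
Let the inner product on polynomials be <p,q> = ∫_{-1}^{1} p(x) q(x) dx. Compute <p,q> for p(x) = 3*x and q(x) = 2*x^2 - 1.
<p,q> = 0

Expand the product: p(x)·q(x) = 6*x^3 - 3*x.
∫_{-1}^{1} of each monomial x^k gives [2/(k+1) if k even, 0 if k odd]. Integrating term-by-term (or equivalently evaluating the antiderivative F(x) = 3*x^4/2 - 3*x^2/2 at the endpoints):
  F(1) − F(−1) = 0 − (0) = 0.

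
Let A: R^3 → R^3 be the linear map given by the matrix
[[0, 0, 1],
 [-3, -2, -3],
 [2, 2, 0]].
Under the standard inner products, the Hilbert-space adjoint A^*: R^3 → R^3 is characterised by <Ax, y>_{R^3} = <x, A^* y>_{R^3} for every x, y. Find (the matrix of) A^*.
A^* = A^T =
[[0, -3, 2],
 [0, -2, 2],
 [1, -3, 0]]

For real matrices with standard dot products, the defining identity <Ax, y> = <x, A^* y> gives (Ax)^T y = x^T (A^*) y, i.e. x^T A^T y = x^T (A^*) y. Since this holds for all x, y, we must have A^* = A^T. Therefore
A^* =
[[0, -3, 2],
 [0, -2, 2],
 [1, -3, 0]].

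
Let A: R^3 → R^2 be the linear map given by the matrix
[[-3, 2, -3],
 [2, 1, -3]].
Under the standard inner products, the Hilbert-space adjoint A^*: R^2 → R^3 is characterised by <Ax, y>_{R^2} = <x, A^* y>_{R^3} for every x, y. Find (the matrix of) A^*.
A^* = A^T =
[[-3, 2],
 [2, 1],
 [-3, -3]]

For real matrices with standard dot products, the defining identity <Ax, y> = <x, A^* y> gives (Ax)^T y = x^T (A^*) y, i.e. x^T A^T y = x^T (A^*) y. Since this holds for all x, y, we must have A^* = A^T. Therefore
A^* =
[[-3, 2],
 [2, 1],
 [-3, -3]].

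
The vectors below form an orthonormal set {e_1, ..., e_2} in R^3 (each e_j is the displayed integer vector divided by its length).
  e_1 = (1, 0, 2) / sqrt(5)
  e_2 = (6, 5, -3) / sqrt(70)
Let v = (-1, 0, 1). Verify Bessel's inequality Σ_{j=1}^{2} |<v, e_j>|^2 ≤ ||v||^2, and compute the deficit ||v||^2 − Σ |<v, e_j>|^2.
Σ |<v, e_j>|^2 = 19/14; ||v||^2 = 2; deficit = 9/14

Write each e_j = u_j / sqrt(<u_j, u_j>) where u_j is the displayed integer vector. Then <v, e_j> = <v, u_j> / sqrt(<u_j, u_j>), so |<v, e_j>|^2 = <v, u_j>^2 / <u_j, u_j>.
Coefficients: <v, e_1> = 1/sqrt(5), <v, e_2> = -9/sqrt(70).
Square and sum: Σ |<v, e_j>|^2 = 19/14.
Compute ||v||^2 = v·v = 2.
Deficit = 2 − 19/14 = 9/14 ≥ 0, confirming Bessel's inequality. (The deficit equals ||v − Σ <v,e_j> e_j||^2, the squared distance from v to span{e_j}.)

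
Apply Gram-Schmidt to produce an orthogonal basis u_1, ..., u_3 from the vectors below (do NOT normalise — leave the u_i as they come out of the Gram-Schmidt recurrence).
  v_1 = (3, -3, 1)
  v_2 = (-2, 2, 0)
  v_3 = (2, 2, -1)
Orthogonal basis:
  u_1 = (3, -3, 1)
  u_2 = (-2/19, 2/19, 12/19)
  u_3 = (2, 2, 0)

Apply the Gram-Schmidt recurrence
  u_1 = v_1
  u_i = v_i − Σ_{j<i} ((v_i · u_j) / (u_j · u_j)) · u_j.

Step by step this gives:
  u_1 = (3, -3, 1)
  u_2 = (-2/19, 2/19, 12/19)
  u_3 = (2, 2, 0)

Orthogonality check:
  u_2 · u_1 = 0 (should be 0)
  u_3 · u_1 = 0 (should be 0)
  u_3 · u_2 = 0 (should be 0)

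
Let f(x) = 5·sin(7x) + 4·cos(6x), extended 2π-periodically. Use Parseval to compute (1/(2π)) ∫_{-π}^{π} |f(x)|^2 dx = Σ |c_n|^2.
Σ |c_n|^2 = 41/2

Expand |f|^2 and use orthogonality of {sin(nx), cos(mx)} on [-π, π]:
  ∫_{-π}^{π} sin(nx)^2 dx = π, ∫ cos(mx)^2 dx = π, and cross terms integrate to 0.
So ∫_{-π}^{π} f(x)^2 dx = 5^2 · π + 4^2 · π = (25 + 16)π.
Divide by 2π: (25 + 16)/2 = 41/2.
By Parseval, this equals Σ |c_n|^2.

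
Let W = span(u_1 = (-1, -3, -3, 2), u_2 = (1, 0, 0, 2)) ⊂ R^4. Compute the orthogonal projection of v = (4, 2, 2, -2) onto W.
proj_W(v) = (80/53, 150/53, 150/53, -40/53)

Set up U = [u_1 | ... | u_2] ∈ R^(4×2). The projector onto W = col(U) is P = U (U^T U)^(-1) U^T.
Compute U^T U =
  [23, 3]
  [3, 5],
and U^T v = (-20, 0).
Solve U^T U · c = U^T v for the coefficients: c = (-50/53, 30/53). The projection is proj_W(v) = U c.
Check: (v - proj_W(v)) · u_1 = 0  (should be 0).
Check: (v - proj_W(v)) · u_2 = 0  (should be 0).
Result: proj_W(v) = (80/53, 150/53, 150/53, -40/53).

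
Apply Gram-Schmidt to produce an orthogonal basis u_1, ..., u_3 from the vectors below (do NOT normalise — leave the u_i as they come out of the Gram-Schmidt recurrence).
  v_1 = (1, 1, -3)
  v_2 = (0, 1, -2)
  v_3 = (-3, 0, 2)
Orthogonal basis:
  u_1 = (1, 1, -3)
  u_2 = (-7/11, 4/11, -1/11)
  u_3 = (-1/6, -1/3, -1/6)

Apply the Gram-Schmidt recurrence
  u_1 = v_1
  u_i = v_i − Σ_{j<i} ((v_i · u_j) / (u_j · u_j)) · u_j.

Step by step this gives:
  u_1 = (1, 1, -3)
  u_2 = (-7/11, 4/11, -1/11)
  u_3 = (-1/6, -1/3, -1/6)

Orthogonality check:
  u_2 · u_1 = 0 (should be 0)
  u_3 · u_1 = 0 (should be 0)
  u_3 · u_2 = 0 (should be 0)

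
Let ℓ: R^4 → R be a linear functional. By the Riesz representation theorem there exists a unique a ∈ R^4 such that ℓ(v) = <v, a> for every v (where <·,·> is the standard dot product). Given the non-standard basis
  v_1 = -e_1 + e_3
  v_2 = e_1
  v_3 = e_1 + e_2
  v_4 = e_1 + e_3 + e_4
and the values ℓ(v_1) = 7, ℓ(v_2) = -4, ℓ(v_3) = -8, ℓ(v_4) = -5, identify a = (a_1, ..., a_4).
a = (-4, -4, 3, -4)

Write a = (a_1, ..., a_4) in the standard basis. For each basis vector v_i, ℓ(v_i) = <v_i, a> is a linear equation in the a_j's. Collect the n equations into a matrix system V a = ℓ, where row i of V is v_i (expressed in the standard basis). Since V is invertible (lower-triangular with 1s on the diagonal, up to permutation), solve by back-substitution:
  V =
[[-1, 0, 1, 0],
 [1, 0, 0, 0],
 [1, 1, 0, 0],
 [1, 0, 1, 1]]
  V a = (7, -4, -8, -5)
Solving gives a = (-4, -4, 3, -4).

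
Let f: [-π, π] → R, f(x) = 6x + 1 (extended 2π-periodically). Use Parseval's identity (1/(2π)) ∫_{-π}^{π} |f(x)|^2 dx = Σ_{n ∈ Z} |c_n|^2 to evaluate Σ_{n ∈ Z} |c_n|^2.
Σ |c_n|^2 = 12π^2 + 1

Expand and integrate term by term over [-π, π]:
  ∫ (6x)^2 dx = 36·(2π^3/3); ∫ 2·6·(1)·x dx = 0 (odd integrand); ∫ 1^2 dx = 1·2π.
So (1/(2π)) ∫_{-π}^{π} (6x + 1)^2 dx = 36π^2/3 + 1 = 12π^2 + 1.
Parseval ⇒ Σ |c_n|^2 = 12π^2 + 1.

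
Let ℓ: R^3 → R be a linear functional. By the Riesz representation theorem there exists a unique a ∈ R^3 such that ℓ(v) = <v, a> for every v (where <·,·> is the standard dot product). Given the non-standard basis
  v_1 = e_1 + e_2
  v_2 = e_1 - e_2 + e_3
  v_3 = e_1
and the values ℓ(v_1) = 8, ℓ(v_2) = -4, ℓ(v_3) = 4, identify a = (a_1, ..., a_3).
a = (4, 4, -4)

Write a = (a_1, ..., a_3) in the standard basis. For each basis vector v_i, ℓ(v_i) = <v_i, a> is a linear equation in the a_j's. Collect the n equations into a matrix system V a = ℓ, where row i of V is v_i (expressed in the standard basis). Since V is invertible (lower-triangular with 1s on the diagonal, up to permutation), solve by back-substitution:
  V =
[[1, 1, 0],
 [1, -1, 1],
 [1, 0, 0]]
  V a = (8, -4, 4)
Solving gives a = (4, 4, -4).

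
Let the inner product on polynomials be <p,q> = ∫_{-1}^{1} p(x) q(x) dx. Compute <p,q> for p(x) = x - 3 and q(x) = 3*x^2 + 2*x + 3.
<p,q> = -68/3

Expand the product: p(x)·q(x) = 3*x^3 - 7*x^2 - 3*x - 9.
∫_{-1}^{1} of each monomial x^k gives [2/(k+1) if k even, 0 if k odd]. Integrating term-by-term (or equivalently evaluating the antiderivative F(x) = 3*x^4/4 - 7*x^3/3 - 3*x^2/2 - 9*x at the endpoints):
  F(1) − F(−1) = -145/12 − (127/12) = -68/3.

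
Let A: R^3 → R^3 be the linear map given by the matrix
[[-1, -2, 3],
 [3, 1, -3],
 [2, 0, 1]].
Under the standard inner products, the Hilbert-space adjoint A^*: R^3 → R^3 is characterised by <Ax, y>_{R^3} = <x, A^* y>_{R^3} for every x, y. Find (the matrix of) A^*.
A^* = A^T =
[[-1, 3, 2],
 [-2, 1, 0],
 [3, -3, 1]]

For real matrices with standard dot products, the defining identity <Ax, y> = <x, A^* y> gives (Ax)^T y = x^T (A^*) y, i.e. x^T A^T y = x^T (A^*) y. Since this holds for all x, y, we must have A^* = A^T. Therefore
A^* =
[[-1, 3, 2],
 [-2, 1, 0],
 [3, -3, 1]].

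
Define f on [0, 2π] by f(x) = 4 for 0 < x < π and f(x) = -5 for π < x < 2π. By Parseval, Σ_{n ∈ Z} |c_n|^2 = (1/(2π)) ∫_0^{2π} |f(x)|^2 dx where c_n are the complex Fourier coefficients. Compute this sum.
Σ |c_n|^2 = 41/2

Parseval equates the L^2 energy of f (normalised by 1/(2π)) with the ℓ^2 sum of its Fourier coefficients: (1/(2π)) ∫_0^{2π} |f|^2 = Σ |c_n|^2.
Compute the left side: (1/(2π)) [∫_0^π 4^2 dx + ∫_π^{2π} (-5)^2 dx] = (1/(2π)) · (16π + 25π) = (16 + 25)/2 = 41/2.
So Σ_{n ∈ Z} |c_n|^2 = 41/2.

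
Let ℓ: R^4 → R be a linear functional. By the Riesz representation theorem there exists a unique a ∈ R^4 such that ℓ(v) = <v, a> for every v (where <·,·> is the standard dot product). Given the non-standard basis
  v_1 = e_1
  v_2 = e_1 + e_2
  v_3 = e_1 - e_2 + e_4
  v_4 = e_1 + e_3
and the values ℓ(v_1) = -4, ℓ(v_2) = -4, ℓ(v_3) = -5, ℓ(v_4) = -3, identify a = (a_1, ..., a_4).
a = (-4, 0, 1, -1)

Write a = (a_1, ..., a_4) in the standard basis. For each basis vector v_i, ℓ(v_i) = <v_i, a> is a linear equation in the a_j's. Collect the n equations into a matrix system V a = ℓ, where row i of V is v_i (expressed in the standard basis). Since V is invertible (lower-triangular with 1s on the diagonal, up to permutation), solve by back-substitution:
  V =
[[1, 0, 0, 0],
 [1, 1, 0, 0],
 [1, -1, 0, 1],
 [1, 0, 1, 0]]
  V a = (-4, -4, -5, -3)
Solving gives a = (-4, 0, 1, -1).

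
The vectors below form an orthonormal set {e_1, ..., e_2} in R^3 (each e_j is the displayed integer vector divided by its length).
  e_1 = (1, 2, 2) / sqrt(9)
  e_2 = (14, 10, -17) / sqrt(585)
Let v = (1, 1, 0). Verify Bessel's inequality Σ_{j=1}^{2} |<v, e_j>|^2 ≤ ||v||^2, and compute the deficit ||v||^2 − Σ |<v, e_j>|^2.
Σ |<v, e_j>|^2 = 129/65; ||v||^2 = 2; deficit = 1/65

Write each e_j = u_j / sqrt(<u_j, u_j>) where u_j is the displayed integer vector. Then <v, e_j> = <v, u_j> / sqrt(<u_j, u_j>), so |<v, e_j>|^2 = <v, u_j>^2 / <u_j, u_j>.
Coefficients: <v, e_1> = 3/sqrt(9), <v, e_2> = 24/sqrt(585).
Square and sum: Σ |<v, e_j>|^2 = 129/65.
Compute ||v||^2 = v·v = 2.
Deficit = 2 − 129/65 = 1/65 ≥ 0, confirming Bessel's inequality. (The deficit equals ||v − Σ <v,e_j> e_j||^2, the squared distance from v to span{e_j}.)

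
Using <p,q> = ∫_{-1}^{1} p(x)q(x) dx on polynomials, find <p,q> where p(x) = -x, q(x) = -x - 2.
<p,q> = 2/3

Expand the product: p(x)·q(x) = x^2 + 2*x.
∫_{-1}^{1} of each monomial x^k gives [2/(k+1) if k even, 0 if k odd]. Integrating term-by-term (or equivalently evaluating the antiderivative F(x) = x^3/3 + x^2 at the endpoints):
  F(1) − F(−1) = 4/3 − (2/3) = 2/3.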